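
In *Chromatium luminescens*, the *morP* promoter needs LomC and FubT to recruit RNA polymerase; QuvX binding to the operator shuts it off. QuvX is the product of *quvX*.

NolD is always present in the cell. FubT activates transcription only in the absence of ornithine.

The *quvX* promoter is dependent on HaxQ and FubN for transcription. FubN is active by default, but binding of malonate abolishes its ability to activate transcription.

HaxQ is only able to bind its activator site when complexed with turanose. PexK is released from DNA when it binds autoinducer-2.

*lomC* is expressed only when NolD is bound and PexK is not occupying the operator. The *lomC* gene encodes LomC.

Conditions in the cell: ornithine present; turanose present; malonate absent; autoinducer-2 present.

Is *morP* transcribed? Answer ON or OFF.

Autoinducer-2 is present, so PexK is inactive.
NolD is produced constitutively and is active.
No repressor is bound and NolD is active, so *lomC* is transcribed.
So LomC is produced and active.
Turanose is present, so HaxQ is active.
Malonate is absent, so FubN is active.
No repressor is bound and HaxQ and FubN are active, so *quvX* is transcribed.
So QuvX is produced and active.
Ornithine is present, so FubT is inactive.
With repressor QuvX bound, *morP* is not transcribed.

OFF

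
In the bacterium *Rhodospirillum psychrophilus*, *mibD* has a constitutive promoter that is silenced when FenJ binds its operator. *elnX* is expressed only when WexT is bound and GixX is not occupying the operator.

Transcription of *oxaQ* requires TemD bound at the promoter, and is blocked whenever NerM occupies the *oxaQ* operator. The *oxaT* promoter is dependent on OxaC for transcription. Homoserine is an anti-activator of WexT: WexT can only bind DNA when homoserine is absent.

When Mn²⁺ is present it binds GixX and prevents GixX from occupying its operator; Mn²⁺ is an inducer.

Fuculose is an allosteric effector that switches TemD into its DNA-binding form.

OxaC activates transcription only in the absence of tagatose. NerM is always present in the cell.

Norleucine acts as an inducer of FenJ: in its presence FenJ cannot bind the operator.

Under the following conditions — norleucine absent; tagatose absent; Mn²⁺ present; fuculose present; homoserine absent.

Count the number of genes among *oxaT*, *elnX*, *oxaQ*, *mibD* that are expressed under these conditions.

Tagatose is absent, so OxaC is active.
No repressor is bound and OxaC is active, so *oxaT* is transcribed.
→ *oxaT* is ON.
Homoserine is absent, so WexT is active.
Mn²⁺ is present, so GixX is inactive.
No repressor is bound and WexT is active, so *elnX* is transcribed.
→ *elnX* is ON.
Fuculose is present, so TemD is active.
NerM is produced constitutively and is active.
With repressor NerM bound, *oxaQ* is not transcribed.
→ *oxaQ* is OFF.
Norleucine is absent, so FenJ is active.
With repressor FenJ bound, *mibD* is not transcribed.
→ *mibD* is OFF.
2 of the 4 genes are transcribed.

2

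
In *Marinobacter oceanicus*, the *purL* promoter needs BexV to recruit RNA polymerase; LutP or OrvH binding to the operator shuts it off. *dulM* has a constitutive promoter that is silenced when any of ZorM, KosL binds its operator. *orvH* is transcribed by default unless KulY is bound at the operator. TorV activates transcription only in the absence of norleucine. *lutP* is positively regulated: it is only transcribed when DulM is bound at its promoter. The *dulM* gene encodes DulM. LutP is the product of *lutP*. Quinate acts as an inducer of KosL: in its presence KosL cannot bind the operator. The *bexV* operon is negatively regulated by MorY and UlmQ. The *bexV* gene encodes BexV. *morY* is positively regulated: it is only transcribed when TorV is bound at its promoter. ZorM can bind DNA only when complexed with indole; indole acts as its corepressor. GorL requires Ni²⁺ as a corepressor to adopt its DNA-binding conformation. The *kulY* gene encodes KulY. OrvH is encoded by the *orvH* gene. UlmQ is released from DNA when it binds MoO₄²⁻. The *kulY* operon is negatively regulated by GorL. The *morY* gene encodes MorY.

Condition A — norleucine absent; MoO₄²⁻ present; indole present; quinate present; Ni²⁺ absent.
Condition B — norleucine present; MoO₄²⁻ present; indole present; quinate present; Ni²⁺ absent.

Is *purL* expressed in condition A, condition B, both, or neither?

B only

Condition A:
Norleucine is absent, so TorV is active.
No repressor is bound and TorV is active, so *morY* is transcribed.
So MorY is produced and active.
MoO₄²⁻ is present, so UlmQ is inactive.
With repressor MorY bound, *bexV* is not transcribed.
So BexV is not produced.
Indole is present, so ZorM is active.
Quinate is present, so KosL is inactive.
With repressor ZorM bound, *dulM* is not transcribed.
So DulM is not produced.
Required activator DulM is absent, so *lutP* is not transcribed.
So LutP is not produced.
Ni²⁺ is absent, so GorL is inactive.
With no repressor bound, *kulY* is transcribed.
So KulY is produced and active.
With repressor KulY bound, *orvH* is not transcribed.
So OrvH is not produced.
Required activator BexV is absent, so *purL* is not transcribed.
→ *purL* is OFF in A.
Condition B:
Norleucine is present, so TorV is inactive.
Required activator TorV is absent, so *morY* is not transcribed.
So MorY is not produced.
MoO₄²⁻ is present, so UlmQ is inactive.
With no repressor bound, *bexV* is transcribed.
So BexV is produced and active.
Indole is present, so ZorM is active.
Quinate is present, so KosL is inactive.
With repressor ZorM bound, *dulM* is not transcribed.
So DulM is not produced.
Required activator DulM is absent, so *lutP* is not transcribed.
So LutP is not produced.
Ni²⁺ is absent, so GorL is inactive.
With no repressor bound, *kulY* is transcribed.
So KulY is produced and active.
With repressor KulY bound, *orvH* is not transcribed.
So OrvH is not produced.
No repressor is bound and BexV is active, so *purL* is transcribed.
→ *purL* is ON in B.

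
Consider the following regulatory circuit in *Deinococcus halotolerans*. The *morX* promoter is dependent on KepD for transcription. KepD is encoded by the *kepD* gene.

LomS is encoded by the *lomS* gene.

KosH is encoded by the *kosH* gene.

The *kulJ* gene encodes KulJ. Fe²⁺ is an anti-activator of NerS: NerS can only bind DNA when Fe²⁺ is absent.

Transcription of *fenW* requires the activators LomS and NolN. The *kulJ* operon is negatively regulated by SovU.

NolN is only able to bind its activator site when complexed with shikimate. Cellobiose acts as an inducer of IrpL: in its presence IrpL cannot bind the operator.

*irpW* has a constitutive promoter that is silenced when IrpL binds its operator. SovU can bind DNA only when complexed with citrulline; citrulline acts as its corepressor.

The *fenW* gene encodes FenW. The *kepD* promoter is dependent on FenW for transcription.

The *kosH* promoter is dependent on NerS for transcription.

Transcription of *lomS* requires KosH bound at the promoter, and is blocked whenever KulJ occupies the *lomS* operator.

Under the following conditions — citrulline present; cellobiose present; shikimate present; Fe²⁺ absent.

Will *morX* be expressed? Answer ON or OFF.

ON

Citrulline is present, so SovU is active.
With repressor SovU bound, *kulJ* is not transcribed.
So KulJ is not produced.
Fe²⁺ is absent, so NerS is active.
No repressor is bound and NerS is active, so *kosH* is transcribed.
So KosH is produced and active.
No repressor is bound and KosH is active, so *lomS* is transcribed.
So LomS is produced and active.
Shikimate is present, so NolN is active.
No repressor is bound and LomS and NolN are active, so *fenW* is transcribed.
So FenW is produced and active.
No repressor is bound and FenW is active, so *kepD* is transcribed.
So KepD is produced and active.
No repressor is bound and KepD is active, so *morX* is transcribed.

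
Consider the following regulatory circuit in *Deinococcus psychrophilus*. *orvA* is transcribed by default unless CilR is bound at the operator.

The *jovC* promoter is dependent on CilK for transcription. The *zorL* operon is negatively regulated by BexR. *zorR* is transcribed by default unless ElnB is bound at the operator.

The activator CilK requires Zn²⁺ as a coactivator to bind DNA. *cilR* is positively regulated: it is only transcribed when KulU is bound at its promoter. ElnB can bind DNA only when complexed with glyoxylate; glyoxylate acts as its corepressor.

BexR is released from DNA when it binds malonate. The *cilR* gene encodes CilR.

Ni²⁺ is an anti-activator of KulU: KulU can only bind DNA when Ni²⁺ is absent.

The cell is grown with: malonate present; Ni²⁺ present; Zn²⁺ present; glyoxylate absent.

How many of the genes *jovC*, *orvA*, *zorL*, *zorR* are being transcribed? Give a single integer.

Zn²⁺ is present, so CilK is active.
No repressor is bound and CilK is active, so *jovC* is transcribed.
→ *jovC* is ON.
Ni²⁺ is present, so KulU is inactive.
Required activator KulU is absent, so *cilR* is not transcribed.
So CilR is not produced.
With no repressor bound, *orvA* is transcribed.
→ *orvA* is ON.
Malonate is present, so BexR is inactive.
With no repressor bound, *zorL* is transcribed.
→ *zorL* is ON.
Glyoxylate is absent, so ElnB is inactive.
With no repressor bound, *zorR* is transcribed.
→ *zorR* is ON.
4 of the 4 genes are transcribed.

4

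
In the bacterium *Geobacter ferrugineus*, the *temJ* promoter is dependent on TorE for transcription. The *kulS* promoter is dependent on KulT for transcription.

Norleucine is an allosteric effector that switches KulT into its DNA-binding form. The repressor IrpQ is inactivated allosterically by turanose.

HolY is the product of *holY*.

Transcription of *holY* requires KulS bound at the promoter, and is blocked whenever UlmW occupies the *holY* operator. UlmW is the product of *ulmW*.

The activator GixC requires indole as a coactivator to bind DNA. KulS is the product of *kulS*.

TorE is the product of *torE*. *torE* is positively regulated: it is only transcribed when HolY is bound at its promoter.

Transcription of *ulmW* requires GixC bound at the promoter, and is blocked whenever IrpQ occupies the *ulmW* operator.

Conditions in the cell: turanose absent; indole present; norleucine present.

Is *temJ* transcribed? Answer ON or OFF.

ON

Norleucine is present, so KulT is active.
No repressor is bound and KulT is active, so *kulS* is transcribed.
So KulS is produced and active.
Turanose is absent, so IrpQ is active.
Indole is present, so GixC is active.
With repressor IrpQ bound, *ulmW* is not transcribed.
So UlmW is not produced.
No repressor is bound and KulS is active, so *holY* is transcribed.
So HolY is produced and active.
No repressor is bound and HolY is active, so *torE* is transcribed.
So TorE is produced and active.
No repressor is bound and TorE is active, so *temJ* is transcribed.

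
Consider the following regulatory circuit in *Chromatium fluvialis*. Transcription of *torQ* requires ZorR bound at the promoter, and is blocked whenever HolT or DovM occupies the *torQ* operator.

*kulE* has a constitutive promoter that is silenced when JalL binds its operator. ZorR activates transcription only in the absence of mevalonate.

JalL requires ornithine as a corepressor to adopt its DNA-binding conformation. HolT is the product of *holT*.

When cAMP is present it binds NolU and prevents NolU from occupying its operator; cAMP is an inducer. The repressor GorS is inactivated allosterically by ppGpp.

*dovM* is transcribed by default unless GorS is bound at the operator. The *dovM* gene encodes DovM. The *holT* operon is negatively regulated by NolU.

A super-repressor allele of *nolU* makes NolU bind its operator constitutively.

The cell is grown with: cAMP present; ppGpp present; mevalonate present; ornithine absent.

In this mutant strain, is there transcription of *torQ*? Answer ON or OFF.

NolU is constitutively active in this strain.
With repressor NolU bound, *holT* is not transcribed.
So HolT is not produced.
Mevalonate is present, so ZorR is inactive.
ppGpp is present, so GorS is inactive.
With no repressor bound, *dovM* is transcribed.
So DovM is produced and active.
With repressor DovM bound, *torQ* is not transcribed.

OFF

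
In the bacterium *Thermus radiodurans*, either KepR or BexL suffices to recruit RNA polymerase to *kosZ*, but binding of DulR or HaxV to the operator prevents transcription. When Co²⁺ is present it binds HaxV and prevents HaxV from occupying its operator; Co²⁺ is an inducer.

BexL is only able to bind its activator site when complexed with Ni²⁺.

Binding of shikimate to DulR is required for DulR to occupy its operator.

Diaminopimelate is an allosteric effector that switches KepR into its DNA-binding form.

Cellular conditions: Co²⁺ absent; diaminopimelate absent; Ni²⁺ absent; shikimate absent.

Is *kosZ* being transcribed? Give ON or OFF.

OFF

Shikimate is absent, so DulR is inactive.
Co²⁺ is absent, so HaxV is active.
Diaminopimelate is absent, so KepR is inactive.
Ni²⁺ is absent, so BexL is inactive.
With repressor HaxV bound, *kosZ* is not transcribed.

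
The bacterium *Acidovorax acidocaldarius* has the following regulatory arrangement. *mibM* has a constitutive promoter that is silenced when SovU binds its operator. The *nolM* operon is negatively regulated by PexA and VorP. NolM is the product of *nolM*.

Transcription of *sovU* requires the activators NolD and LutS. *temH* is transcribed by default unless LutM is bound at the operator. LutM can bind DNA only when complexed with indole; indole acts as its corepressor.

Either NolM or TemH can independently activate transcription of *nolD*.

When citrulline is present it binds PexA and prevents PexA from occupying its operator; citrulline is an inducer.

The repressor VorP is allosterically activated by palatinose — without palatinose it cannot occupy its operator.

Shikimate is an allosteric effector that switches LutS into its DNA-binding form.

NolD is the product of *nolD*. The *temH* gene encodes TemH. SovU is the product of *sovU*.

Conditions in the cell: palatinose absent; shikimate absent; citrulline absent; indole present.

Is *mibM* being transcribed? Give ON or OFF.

ON

Citrulline is absent, so PexA is active.
Palatinose is absent, so VorP is inactive.
With repressor PexA bound, *nolM* is not transcribed.
So NolM is not produced.
Indole is present, so LutM is active.
With repressor LutM bound, *temH* is not transcribed.
So TemH is not produced.
No activator is available at the *nolD* promoter, so *nolD* is not transcribed.
So NolD is not produced.
Shikimate is absent, so LutS is inactive.
Required activator NolD is absent, so *sovU* is not transcribed.
So SovU is not produced.
With no repressor bound, *mibM* is transcribed.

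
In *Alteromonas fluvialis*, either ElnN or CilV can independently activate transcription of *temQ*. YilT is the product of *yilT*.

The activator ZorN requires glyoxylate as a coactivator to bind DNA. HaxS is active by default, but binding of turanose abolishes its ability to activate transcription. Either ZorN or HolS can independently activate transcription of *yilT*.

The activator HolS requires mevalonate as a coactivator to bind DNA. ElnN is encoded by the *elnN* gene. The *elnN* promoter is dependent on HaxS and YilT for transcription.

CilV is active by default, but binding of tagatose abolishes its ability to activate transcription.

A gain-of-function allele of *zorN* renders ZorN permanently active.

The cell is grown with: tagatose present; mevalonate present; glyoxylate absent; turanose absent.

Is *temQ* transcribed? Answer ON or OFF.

Turanose is absent, so HaxS is active.
ZorN is constitutively active in this strain.
Mevalonate is present, so HolS is active.
Activator ZorN is present, so *yilT* is transcribed.
So YilT is produced and active.
No repressor is bound and HaxS and YilT are active, so *elnN* is transcribed.
So ElnN is produced and active.
Tagatose is present, so CilV is inactive.
Activator ElnN is present, so *temQ* is transcribed.

ON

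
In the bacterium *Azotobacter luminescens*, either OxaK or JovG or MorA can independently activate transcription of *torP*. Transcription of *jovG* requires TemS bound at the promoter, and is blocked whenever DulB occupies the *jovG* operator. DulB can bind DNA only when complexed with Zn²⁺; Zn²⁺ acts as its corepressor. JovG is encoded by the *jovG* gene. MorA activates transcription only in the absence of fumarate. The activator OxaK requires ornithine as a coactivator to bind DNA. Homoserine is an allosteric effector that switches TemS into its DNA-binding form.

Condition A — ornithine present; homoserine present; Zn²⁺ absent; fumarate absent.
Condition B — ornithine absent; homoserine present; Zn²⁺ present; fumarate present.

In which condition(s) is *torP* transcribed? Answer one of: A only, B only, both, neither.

A only

Condition A:
Ornithine is present, so OxaK is active.
Homoserine is present, so TemS is active.
Zn²⁺ is absent, so DulB is inactive.
No repressor is bound and TemS is active, so *jovG* is transcribed.
So JovG is produced and active.
Fumarate is absent, so MorA is active.
Activator OxaK is present, so *torP* is transcribed.
→ *torP* is ON in A.
Condition B:
Ornithine is absent, so OxaK is inactive.
Homoserine is present, so TemS is active.
Zn²⁺ is present, so DulB is active.
With repressor DulB bound, *jovG* is not transcribed.
So JovG is not produced.
Fumarate is present, so MorA is inactive.
No activator is available at the *torP* promoter, so *torP* is not transcribed.
→ *torP* is OFF in B.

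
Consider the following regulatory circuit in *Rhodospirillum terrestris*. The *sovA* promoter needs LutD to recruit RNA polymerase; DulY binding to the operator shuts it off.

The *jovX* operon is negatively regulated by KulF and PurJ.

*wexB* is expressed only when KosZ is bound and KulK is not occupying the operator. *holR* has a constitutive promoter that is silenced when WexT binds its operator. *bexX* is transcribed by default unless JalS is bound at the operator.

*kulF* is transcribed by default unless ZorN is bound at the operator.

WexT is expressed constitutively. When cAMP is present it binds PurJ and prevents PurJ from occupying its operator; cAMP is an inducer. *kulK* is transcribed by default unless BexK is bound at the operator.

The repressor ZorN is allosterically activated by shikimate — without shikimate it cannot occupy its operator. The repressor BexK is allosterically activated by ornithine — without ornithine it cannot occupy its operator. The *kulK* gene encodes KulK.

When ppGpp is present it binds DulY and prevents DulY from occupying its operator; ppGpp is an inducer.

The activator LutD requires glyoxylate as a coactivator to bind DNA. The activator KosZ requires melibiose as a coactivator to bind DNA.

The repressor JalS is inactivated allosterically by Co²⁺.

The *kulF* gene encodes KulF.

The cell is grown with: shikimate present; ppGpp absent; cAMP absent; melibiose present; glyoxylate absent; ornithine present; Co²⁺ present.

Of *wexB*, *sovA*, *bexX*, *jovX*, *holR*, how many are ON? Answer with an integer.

2

Melibiose is present, so KosZ is active.
Ornithine is present, so BexK is active.
With repressor BexK bound, *kulK* is not transcribed.
So KulK is not produced.
No repressor is bound and KosZ is active, so *wexB* is transcribed.
→ *wexB* is ON.
ppGpp is absent, so DulY is active.
Glyoxylate is absent, so LutD is inactive.
With repressor DulY bound, *sovA* is not transcribed.
→ *sovA* is OFF.
Co²⁺ is present, so JalS is inactive.
With no repressor bound, *bexX* is transcribed.
→ *bexX* is ON.
Shikimate is present, so ZorN is active.
With repressor ZorN bound, *kulF* is not transcribed.
So KulF is not produced.
cAMP is absent, so PurJ is active.
With repressor PurJ bound, *jovX* is not transcribed.
→ *jovX* is OFF.
WexT is produced constitutively and is active.
With repressor WexT bound, *holR* is not transcribed.
→ *holR* is OFF.
2 of the 5 genes are transcribed.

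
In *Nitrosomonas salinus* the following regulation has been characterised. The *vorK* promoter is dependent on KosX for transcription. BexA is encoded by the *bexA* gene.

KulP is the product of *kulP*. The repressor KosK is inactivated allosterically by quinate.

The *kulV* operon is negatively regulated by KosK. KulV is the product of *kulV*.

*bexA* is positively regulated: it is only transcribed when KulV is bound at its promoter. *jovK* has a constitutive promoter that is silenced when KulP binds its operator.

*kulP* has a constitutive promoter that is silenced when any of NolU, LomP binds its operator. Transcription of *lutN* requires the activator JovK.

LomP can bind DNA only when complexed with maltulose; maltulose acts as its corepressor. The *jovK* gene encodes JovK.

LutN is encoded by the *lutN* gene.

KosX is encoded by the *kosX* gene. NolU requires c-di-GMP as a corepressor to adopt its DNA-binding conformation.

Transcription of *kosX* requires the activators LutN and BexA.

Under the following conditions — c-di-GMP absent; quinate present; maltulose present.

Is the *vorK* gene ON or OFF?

ON

c-di-GMP is absent, so NolU is inactive.
Maltulose is present, so LomP is active.
With repressor LomP bound, *kulP* is not transcribed.
So KulP is not produced.
With no repressor bound, *jovK* is transcribed.
So JovK is produced and active.
No repressor is bound and JovK is active, so *lutN* is transcribed.
So LutN is produced and active.
Quinate is present, so KosK is inactive.
With no repressor bound, *kulV* is transcribed.
So KulV is produced and active.
No repressor is bound and KulV is active, so *bexA* is transcribed.
So BexA is produced and active.
No repressor is bound and LutN and BexA are active, so *kosX* is transcribed.
So KosX is produced and active.
No repressor is bound and KosX is active, so *vorK* is transcribed.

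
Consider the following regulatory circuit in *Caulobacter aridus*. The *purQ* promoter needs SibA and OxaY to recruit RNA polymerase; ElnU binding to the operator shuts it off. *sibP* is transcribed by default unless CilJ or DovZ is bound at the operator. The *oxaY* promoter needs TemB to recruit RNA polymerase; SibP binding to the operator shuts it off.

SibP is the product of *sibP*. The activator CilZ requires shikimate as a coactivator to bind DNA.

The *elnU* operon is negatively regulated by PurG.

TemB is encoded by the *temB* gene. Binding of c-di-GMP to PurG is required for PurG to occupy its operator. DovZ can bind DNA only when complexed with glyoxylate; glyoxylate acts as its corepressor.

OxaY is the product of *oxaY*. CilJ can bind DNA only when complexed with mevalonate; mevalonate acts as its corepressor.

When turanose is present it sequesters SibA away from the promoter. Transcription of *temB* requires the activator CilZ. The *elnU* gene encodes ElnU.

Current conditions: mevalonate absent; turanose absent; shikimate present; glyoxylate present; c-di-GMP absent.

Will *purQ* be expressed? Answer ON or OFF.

Turanose is absent, so SibA is active.
c-di-GMP is absent, so PurG is inactive.
With no repressor bound, *elnU* is transcribed.
So ElnU is produced and active.
Mevalonate is absent, so CilJ is inactive.
Glyoxylate is present, so DovZ is active.
With repressor DovZ bound, *sibP* is not transcribed.
So SibP is not produced.
Shikimate is present, so CilZ is active.
No repressor is bound and CilZ is active, so *temB* is transcribed.
So TemB is produced and active.
No repressor is bound and TemB is active, so *oxaY* is transcribed.
So OxaY is produced and active.
With repressor ElnU bound, *purQ* is not transcribed.

OFF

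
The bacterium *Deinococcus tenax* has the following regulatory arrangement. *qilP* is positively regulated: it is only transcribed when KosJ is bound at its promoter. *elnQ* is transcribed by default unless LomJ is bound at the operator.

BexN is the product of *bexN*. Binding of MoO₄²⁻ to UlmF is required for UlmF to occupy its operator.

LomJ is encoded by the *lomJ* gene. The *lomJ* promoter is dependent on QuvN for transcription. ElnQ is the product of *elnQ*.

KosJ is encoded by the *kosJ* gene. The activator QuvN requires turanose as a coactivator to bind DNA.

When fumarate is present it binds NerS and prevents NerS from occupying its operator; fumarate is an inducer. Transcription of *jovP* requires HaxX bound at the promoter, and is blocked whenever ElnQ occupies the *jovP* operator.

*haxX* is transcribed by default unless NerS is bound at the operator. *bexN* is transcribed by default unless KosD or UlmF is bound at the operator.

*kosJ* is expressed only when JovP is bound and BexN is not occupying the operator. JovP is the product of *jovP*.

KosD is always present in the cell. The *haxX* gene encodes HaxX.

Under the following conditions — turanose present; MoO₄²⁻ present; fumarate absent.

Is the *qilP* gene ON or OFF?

Turanose is present, so QuvN is active.
No repressor is bound and QuvN is active, so *lomJ* is transcribed.
So LomJ is produced and active.
With repressor LomJ bound, *elnQ* is not transcribed.
So ElnQ is not produced.
Fumarate is absent, so NerS is active.
With repressor NerS bound, *haxX* is not transcribed.
So HaxX is not produced.
Required activator HaxX is absent, so *jovP* is not transcribed.
So JovP is not produced.
KosD is produced constitutively and is active.
MoO₄²⁻ is present, so UlmF is active.
With repressor KosD bound, *bexN* is not transcribed.
So BexN is not produced.
Required activator JovP is absent, so *kosJ* is not transcribed.
So KosJ is not produced.
Required activator KosJ is absent, so *qilP* is not transcribed.

OFF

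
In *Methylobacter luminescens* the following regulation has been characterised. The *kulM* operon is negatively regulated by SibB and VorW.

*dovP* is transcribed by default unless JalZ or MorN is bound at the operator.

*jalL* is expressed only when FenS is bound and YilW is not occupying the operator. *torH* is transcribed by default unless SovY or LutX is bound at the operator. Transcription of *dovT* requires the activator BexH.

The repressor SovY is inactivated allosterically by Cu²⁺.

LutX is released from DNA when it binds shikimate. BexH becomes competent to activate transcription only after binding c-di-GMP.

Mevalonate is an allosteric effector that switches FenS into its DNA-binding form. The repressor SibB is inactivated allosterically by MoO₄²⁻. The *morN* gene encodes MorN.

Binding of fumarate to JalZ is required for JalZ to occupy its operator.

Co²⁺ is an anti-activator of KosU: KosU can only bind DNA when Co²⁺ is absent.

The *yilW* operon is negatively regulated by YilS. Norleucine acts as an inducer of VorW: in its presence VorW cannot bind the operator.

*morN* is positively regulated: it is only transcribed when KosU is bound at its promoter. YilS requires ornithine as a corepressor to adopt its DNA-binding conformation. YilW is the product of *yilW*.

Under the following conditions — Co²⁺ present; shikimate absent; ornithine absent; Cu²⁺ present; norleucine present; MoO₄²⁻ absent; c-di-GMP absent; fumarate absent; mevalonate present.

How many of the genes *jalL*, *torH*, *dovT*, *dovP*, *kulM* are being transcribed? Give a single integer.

Mevalonate is present, so FenS is active.
Ornithine is absent, so YilS is inactive.
With no repressor bound, *yilW* is transcribed.
So YilW is produced and active.
With repressor YilW bound, *jalL* is not transcribed.
→ *jalL* is OFF.
Cu²⁺ is present, so SovY is inactive.
Shikimate is absent, so LutX is active.
With repressor LutX bound, *torH* is not transcribed.
→ *torH* is OFF.
c-di-GMP is absent, so BexH is inactive.
Required activator BexH is absent, so *dovT* is not transcribed.
→ *dovT* is OFF.
Fumarate is absent, so JalZ is inactive.
Co²⁺ is present, so KosU is inactive.
Required activator KosU is absent, so *morN* is not transcribed.
So MorN is not produced.
With no repressor bound, *dovP* is transcribed.
→ *dovP* is ON.
MoO₄²⁻ is absent, so SibB is active.
Norleucine is present, so VorW is inactive.
With repressor SibB bound, *kulM* is not transcribed.
→ *kulM* is OFF.
1 of the 5 genes is transcribed.

1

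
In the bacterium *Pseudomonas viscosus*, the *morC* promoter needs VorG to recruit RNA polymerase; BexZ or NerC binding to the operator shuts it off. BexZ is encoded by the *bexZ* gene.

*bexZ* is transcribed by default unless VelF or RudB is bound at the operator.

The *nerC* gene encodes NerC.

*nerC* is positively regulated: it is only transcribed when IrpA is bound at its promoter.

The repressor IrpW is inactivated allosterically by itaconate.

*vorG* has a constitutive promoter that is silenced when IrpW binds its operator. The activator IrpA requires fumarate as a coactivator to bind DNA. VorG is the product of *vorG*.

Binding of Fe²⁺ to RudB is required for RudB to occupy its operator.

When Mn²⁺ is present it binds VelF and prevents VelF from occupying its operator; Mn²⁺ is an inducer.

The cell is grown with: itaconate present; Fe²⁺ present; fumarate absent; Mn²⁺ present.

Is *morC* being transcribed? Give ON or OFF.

ON

Itaconate is present, so IrpW is inactive.
With no repressor bound, *vorG* is transcribed.
So VorG is produced and active.
Mn²⁺ is present, so VelF is inactive.
Fe²⁺ is present, so RudB is active.
With repressor RudB bound, *bexZ* is not transcribed.
So BexZ is not produced.
Fumarate is absent, so IrpA is inactive.
Required activator IrpA is absent, so *nerC* is not transcribed.
So NerC is not produced.
No repressor is bound and VorG is active, so *morC* is transcribed.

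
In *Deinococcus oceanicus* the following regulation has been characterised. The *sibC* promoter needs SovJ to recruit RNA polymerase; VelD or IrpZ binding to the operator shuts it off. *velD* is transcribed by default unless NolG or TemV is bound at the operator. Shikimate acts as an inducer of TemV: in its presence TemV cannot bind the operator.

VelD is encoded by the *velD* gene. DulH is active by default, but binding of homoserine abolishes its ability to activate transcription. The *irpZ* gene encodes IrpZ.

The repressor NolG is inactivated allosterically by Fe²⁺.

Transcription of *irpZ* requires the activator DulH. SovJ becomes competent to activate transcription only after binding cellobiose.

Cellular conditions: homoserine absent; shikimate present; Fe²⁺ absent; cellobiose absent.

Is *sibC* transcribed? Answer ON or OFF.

Fe²⁺ is absent, so NolG is active.
Shikimate is present, so TemV is inactive.
With repressor NolG bound, *velD* is not transcribed.
So VelD is not produced.
Cellobiose is absent, so SovJ is inactive.
Homoserine is absent, so DulH is active.
No repressor is bound and DulH is active, so *irpZ* is transcribed.
So IrpZ is produced and active.
With repressor IrpZ bound, *sibC* is not transcribed.

OFF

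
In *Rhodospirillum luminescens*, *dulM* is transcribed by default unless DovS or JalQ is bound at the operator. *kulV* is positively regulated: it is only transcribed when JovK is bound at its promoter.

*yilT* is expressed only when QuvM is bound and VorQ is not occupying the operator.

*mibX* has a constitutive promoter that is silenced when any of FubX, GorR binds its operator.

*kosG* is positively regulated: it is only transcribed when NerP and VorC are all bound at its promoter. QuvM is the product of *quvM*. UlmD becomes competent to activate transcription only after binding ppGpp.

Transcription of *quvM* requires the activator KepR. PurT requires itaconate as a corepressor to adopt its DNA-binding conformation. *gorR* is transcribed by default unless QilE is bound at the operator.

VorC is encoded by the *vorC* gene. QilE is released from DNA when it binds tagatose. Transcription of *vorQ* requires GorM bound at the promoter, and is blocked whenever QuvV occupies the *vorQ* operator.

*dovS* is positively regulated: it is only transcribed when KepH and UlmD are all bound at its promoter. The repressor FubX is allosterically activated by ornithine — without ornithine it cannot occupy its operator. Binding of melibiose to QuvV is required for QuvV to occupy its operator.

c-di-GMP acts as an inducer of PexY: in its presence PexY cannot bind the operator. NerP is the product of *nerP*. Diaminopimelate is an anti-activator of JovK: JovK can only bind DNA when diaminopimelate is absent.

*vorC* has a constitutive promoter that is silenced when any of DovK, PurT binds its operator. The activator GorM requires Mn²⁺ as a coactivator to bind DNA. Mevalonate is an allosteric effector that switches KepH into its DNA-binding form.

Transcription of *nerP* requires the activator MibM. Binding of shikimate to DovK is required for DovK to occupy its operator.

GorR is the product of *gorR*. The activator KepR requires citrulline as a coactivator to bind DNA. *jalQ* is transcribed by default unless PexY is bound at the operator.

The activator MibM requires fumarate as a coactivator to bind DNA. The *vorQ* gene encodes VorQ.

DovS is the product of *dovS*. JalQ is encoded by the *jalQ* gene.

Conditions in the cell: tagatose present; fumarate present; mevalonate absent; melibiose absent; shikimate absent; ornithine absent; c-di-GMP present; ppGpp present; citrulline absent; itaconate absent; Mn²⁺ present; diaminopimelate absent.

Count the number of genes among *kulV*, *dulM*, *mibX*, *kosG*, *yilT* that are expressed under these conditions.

Diaminopimelate is absent, so JovK is active.
No repressor is bound and JovK is active, so *kulV* is transcribed.
→ *kulV* is ON.
Mevalonate is absent, so KepH is inactive.
ppGpp is present, so UlmD is active.
Required activator KepH is absent, so *dovS* is not transcribed.
So DovS is not produced.
c-di-GMP is present, so PexY is inactive.
With no repressor bound, *jalQ* is transcribed.
So JalQ is produced and active.
With repressor JalQ bound, *dulM* is not transcribed.
→ *dulM* is OFF.
Ornithine is absent, so FubX is inactive.
Tagatose is present, so QilE is inactive.
With no repressor bound, *gorR* is transcribed.
So GorR is produced and active.
With repressor GorR bound, *mibX* is not transcribed.
→ *mibX* is OFF.
Fumarate is present, so MibM is active.
No repressor is bound and MibM is active, so *nerP* is transcribed.
So NerP is produced and active.
Shikimate is absent, so DovK is inactive.
Itaconate is absent, so PurT is inactive.
With no repressor bound, *vorC* is transcribed.
So VorC is produced and active.
No repressor is bound and NerP and VorC are active, so *kosG* is transcribed.
→ *kosG* is ON.
Mn²⁺ is present, so GorM is active.
Melibiose is absent, so QuvV is inactive.
No repressor is bound and GorM is active, so *vorQ* is transcribed.
So VorQ is produced and active.
Citrulline is absent, so KepR is inactive.
Required activator KepR is absent, so *quvM* is not transcribed.
So QuvM is not produced.
With repressor VorQ bound, *yilT* is not transcribed.
→ *yilT* is OFF.
2 of the 5 genes are transcribed.

2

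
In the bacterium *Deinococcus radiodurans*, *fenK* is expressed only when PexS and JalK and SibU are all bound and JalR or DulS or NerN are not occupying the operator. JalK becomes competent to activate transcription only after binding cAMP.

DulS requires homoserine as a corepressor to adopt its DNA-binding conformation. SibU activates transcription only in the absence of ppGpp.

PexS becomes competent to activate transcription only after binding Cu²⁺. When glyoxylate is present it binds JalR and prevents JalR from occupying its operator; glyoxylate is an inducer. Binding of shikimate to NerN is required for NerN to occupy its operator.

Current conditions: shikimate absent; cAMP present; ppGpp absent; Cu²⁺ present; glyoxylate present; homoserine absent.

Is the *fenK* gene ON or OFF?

Cu²⁺ is present, so PexS is active.
cAMP is present, so JalK is active.
ppGpp is absent, so SibU is active.
Glyoxylate is present, so JalR is inactive.
Homoserine is absent, so DulS is inactive.
Shikimate is absent, so NerN is inactive.
No repressor is bound and PexS and JalK and SibU are active, so *fenK* is transcribed.

ON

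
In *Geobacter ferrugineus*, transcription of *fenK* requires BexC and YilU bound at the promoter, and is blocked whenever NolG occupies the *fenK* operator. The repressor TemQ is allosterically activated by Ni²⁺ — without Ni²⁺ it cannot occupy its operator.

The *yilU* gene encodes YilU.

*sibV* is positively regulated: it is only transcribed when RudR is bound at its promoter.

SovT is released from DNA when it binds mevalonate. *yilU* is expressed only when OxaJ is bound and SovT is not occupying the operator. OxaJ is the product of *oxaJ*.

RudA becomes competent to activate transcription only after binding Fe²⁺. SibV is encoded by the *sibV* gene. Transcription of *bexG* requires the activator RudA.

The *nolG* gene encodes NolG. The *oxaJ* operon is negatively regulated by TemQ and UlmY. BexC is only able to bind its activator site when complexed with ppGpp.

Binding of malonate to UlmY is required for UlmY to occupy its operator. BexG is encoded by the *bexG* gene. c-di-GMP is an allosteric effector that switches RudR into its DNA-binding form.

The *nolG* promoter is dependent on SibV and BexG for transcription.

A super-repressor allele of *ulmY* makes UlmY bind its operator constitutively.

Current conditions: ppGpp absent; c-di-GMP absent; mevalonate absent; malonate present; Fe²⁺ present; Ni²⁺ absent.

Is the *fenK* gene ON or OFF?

ppGpp is absent, so BexC is inactive.
Ni²⁺ is absent, so TemQ is inactive.
UlmY is constitutively active in this strain.
With repressor UlmY bound, *oxaJ* is not transcribed.
So OxaJ is not produced.
Mevalonate is absent, so SovT is active.
With repressor SovT bound, *yilU* is not transcribed.
So YilU is not produced.
c-di-GMP is absent, so RudR is inactive.
Required activator RudR is absent, so *sibV* is not transcribed.
So SibV is not produced.
Fe²⁺ is present, so RudA is active.
No repressor is bound and RudA is active, so *bexG* is transcribed.
So BexG is produced and active.
Required activator SibV is absent, so *nolG* is not transcribed.
So NolG is not produced.
Required activator BexC is absent, so *fenK* is not transcribed.

OFF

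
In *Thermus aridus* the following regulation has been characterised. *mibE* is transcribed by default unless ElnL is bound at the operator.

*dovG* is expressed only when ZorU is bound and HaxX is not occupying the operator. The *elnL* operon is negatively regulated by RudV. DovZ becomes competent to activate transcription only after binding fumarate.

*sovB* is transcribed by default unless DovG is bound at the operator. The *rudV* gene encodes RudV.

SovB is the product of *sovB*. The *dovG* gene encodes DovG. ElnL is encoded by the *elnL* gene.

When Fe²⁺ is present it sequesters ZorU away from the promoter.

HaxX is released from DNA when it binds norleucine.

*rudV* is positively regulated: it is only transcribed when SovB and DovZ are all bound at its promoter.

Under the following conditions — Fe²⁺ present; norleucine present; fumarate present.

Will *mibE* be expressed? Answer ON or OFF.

ON

Fe²⁺ is present, so ZorU is inactive.
Norleucine is present, so HaxX is inactive.
Required activator ZorU is absent, so *dovG* is not transcribed.
So DovG is not produced.
With no repressor bound, *sovB* is transcribed.
So SovB is produced and active.
Fumarate is present, so DovZ is active.
No repressor is bound and SovB and DovZ are active, so *rudV* is transcribed.
So RudV is produced and active.
With repressor RudV bound, *elnL* is not transcribed.
So ElnL is not produced.
With no repressor bound, *mibE* is transcribed.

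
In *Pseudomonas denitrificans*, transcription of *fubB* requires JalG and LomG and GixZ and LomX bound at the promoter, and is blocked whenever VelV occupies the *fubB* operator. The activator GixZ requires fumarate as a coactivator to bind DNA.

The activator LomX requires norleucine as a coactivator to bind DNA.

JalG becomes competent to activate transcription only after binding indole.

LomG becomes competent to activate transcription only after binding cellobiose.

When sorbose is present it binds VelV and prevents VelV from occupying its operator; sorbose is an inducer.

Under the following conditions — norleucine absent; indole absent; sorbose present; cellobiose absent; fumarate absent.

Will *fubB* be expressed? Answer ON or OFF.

OFF

Indole is absent, so JalG is inactive.
Cellobiose is absent, so LomG is inactive.
Fumarate is absent, so GixZ is inactive.
Norleucine is absent, so LomX is inactive.
Sorbose is present, so VelV is inactive.
Required activator JalG is absent, so *fubB* is not transcribed.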